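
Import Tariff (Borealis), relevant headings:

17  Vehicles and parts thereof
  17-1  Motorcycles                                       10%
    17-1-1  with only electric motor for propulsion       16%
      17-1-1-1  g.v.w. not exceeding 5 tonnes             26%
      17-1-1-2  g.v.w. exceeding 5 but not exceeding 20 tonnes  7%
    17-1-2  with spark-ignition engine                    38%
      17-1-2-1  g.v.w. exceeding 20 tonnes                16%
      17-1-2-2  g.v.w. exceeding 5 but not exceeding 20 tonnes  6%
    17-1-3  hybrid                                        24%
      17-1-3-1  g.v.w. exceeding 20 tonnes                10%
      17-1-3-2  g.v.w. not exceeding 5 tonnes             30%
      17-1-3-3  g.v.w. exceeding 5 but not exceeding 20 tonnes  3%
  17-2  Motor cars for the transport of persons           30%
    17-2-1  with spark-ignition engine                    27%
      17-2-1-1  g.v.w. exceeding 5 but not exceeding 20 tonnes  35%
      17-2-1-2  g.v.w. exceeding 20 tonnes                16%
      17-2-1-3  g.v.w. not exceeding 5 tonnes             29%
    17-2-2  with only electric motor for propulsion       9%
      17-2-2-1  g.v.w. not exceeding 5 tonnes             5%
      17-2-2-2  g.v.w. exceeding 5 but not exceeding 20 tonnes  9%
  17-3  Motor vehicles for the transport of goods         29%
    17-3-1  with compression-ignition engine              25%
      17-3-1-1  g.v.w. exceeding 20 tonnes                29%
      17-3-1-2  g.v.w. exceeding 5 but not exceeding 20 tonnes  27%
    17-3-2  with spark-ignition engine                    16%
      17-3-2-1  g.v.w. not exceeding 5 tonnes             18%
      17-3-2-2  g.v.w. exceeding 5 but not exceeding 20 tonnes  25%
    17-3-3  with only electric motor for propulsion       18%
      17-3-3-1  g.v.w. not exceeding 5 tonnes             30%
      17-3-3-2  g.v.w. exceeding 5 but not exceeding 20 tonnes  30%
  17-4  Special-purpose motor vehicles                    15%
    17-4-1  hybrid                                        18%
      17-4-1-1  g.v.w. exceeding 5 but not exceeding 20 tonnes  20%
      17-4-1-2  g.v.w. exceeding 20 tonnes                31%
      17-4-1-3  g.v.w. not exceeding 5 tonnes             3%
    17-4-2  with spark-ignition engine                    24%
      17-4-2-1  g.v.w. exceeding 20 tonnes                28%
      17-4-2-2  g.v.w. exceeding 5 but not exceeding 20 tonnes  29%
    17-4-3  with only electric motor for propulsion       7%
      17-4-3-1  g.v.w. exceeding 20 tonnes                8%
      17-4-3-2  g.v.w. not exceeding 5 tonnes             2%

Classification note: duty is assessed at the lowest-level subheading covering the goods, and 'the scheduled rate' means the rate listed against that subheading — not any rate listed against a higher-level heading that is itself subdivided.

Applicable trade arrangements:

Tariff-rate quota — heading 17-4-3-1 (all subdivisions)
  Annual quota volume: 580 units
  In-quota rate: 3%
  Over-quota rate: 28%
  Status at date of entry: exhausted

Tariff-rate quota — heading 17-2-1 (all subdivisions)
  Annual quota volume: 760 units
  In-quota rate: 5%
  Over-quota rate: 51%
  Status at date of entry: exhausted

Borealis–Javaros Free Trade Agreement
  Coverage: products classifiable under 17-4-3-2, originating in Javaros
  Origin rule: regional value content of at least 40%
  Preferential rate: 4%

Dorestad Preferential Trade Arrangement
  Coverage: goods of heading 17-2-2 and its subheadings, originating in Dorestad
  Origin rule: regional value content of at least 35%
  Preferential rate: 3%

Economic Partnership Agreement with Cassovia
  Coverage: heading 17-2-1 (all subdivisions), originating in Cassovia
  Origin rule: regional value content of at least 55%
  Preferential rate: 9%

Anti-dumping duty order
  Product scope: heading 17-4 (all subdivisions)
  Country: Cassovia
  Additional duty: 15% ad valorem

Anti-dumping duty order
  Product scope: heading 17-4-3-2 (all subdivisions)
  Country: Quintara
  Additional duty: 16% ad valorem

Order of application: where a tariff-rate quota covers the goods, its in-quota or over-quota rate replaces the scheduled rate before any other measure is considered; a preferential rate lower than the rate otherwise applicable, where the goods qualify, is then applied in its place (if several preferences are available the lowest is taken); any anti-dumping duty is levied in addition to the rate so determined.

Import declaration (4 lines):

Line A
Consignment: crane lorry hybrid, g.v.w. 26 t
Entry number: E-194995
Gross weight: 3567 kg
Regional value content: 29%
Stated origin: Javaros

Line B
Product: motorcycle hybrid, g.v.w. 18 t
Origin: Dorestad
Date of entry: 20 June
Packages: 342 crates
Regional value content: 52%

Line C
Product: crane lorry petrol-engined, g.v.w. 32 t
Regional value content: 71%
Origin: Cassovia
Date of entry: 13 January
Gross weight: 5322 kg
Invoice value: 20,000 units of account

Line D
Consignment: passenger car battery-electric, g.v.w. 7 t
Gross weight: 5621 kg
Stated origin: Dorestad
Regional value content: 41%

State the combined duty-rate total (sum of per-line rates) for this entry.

80%

Line A: crane lorry → 17-4; hybrid → 17-4-1; g.v.w. 26 t → 17-4-1-2. Scheduled 31%. Javaros agreement on 17-4-3-2: 17-4-1-2 not covered. → 31%.
Line B: motorcycle → 17-1; hybrid → 17-1-3; g.v.w. 18 t → 17-1-3-3. Scheduled 3%. Dorestad agreement on 17-2-2: 17-1-3-3 not covered. → 3%.
Line C: crane lorry → 17-4; petrol-engined → 17-4-2; g.v.w. 32 t → 17-4-2-1. Scheduled 28%. Cassovia agreement on 17-2-1: 17-4-2-1 not covered; anti-dumping (Cassovia, 17-4): +15%; total 28% + 15% = 43%. → 43%.
Line D: passenger car → 17-2; battery-electric → 17-2-2; g.v.w. 7 t → 17-2-2-2. Scheduled 9%. Dorestad agreement on 17-2-2: RVC ≥ 35% → 3% available; preferential 3%. → 3%.
Sum: 31% + 3% + 43% + 3% = 80%.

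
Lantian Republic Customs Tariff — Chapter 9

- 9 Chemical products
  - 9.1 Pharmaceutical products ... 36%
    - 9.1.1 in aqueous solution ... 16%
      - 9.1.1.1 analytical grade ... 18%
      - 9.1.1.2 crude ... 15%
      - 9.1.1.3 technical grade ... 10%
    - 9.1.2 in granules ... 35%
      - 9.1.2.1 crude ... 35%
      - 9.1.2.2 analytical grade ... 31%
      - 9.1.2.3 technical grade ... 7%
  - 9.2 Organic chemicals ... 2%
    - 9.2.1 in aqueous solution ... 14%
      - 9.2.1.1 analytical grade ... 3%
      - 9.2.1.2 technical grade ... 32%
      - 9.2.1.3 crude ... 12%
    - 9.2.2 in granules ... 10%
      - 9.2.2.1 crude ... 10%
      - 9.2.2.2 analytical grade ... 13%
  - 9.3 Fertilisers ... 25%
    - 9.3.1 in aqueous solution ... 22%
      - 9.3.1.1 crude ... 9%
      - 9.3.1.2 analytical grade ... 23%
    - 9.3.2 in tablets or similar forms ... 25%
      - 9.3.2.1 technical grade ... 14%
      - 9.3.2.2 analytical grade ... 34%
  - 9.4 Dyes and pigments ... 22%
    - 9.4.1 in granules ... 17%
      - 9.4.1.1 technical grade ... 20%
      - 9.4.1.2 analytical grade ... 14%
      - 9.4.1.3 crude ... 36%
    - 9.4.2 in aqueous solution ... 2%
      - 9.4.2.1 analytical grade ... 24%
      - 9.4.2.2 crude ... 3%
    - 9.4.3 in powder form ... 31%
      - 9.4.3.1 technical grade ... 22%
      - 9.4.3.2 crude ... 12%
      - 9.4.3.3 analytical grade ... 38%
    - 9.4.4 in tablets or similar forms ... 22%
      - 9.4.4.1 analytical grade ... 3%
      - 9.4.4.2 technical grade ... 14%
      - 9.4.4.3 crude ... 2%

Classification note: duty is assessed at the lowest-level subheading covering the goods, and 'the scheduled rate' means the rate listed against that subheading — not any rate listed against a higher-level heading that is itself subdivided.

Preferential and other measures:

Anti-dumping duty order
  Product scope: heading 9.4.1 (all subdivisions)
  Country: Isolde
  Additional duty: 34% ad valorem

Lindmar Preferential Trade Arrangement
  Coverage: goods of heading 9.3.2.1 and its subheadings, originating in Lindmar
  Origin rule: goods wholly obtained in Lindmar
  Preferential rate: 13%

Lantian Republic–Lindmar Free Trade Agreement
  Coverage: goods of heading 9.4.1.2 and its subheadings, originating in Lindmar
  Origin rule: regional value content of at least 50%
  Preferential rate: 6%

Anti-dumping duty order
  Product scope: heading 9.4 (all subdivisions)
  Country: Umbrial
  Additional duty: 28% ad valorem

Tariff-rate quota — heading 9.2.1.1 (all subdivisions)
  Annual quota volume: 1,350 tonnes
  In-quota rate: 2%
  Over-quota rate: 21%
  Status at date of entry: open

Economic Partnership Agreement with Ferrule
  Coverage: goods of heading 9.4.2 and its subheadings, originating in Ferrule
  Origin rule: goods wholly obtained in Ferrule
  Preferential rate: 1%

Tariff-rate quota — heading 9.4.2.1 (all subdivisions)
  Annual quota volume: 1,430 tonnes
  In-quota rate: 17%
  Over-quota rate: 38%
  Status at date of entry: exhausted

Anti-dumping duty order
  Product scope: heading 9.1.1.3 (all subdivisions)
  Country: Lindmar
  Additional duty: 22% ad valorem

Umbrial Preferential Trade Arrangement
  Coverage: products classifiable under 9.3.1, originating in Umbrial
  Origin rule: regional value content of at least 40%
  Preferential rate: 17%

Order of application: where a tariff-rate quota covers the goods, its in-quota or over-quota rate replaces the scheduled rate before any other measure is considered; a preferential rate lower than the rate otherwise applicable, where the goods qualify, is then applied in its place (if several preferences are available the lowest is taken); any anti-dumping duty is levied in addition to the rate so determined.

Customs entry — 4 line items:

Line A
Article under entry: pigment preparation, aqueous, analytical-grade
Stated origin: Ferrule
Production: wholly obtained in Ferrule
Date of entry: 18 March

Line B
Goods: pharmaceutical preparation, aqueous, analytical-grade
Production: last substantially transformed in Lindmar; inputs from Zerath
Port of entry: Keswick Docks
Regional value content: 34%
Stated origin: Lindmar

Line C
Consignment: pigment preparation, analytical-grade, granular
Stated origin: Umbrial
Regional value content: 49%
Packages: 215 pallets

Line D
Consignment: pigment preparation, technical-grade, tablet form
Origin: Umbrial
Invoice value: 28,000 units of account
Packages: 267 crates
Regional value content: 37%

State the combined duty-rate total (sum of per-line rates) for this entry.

103%

Line A: pigment → 9.4; aqueous → 9.4.2; analytical-grade → 9.4.2.1. Scheduled 24%. quota on 9.4.2.1 exhausted → over-quota 38%; Ferrule agreement on 9.4.2: wholly obtained → 1% available; preferential 1%. → 1%.
Line B: pharmaceutical → 9.1; aqueous → 9.1.1; analytical-grade → 9.1.1.1. Scheduled 18%. Lindmar agreement on 9.3.2.1: 9.1.1.1 not covered; Lindmar agreement on 9.4.1.2: 9.1.1.1 not covered. → 18%.
Line C: pigment → 9.4; granular → 9.4.1; analytical-grade → 9.4.1.2. Scheduled 14%. Umbrial agreement on 9.3.1: 9.4.1.2 not covered; anti-dumping (Umbrial, 9.4): +28%; total 14% + 28% = 42%. → 42%.
Line D: pigment → 9.4; tablet form → 9.4.4; technical-grade → 9.4.4.2. Scheduled 14%. Umbrial agreement on 9.3.1: 9.4.4.2 not covered; anti-dumping (Umbrial, 9.4): +28%; total 14% + 28% = 42%. → 42%.
Sum: 1% + 18% + 42% + 42% = 103%.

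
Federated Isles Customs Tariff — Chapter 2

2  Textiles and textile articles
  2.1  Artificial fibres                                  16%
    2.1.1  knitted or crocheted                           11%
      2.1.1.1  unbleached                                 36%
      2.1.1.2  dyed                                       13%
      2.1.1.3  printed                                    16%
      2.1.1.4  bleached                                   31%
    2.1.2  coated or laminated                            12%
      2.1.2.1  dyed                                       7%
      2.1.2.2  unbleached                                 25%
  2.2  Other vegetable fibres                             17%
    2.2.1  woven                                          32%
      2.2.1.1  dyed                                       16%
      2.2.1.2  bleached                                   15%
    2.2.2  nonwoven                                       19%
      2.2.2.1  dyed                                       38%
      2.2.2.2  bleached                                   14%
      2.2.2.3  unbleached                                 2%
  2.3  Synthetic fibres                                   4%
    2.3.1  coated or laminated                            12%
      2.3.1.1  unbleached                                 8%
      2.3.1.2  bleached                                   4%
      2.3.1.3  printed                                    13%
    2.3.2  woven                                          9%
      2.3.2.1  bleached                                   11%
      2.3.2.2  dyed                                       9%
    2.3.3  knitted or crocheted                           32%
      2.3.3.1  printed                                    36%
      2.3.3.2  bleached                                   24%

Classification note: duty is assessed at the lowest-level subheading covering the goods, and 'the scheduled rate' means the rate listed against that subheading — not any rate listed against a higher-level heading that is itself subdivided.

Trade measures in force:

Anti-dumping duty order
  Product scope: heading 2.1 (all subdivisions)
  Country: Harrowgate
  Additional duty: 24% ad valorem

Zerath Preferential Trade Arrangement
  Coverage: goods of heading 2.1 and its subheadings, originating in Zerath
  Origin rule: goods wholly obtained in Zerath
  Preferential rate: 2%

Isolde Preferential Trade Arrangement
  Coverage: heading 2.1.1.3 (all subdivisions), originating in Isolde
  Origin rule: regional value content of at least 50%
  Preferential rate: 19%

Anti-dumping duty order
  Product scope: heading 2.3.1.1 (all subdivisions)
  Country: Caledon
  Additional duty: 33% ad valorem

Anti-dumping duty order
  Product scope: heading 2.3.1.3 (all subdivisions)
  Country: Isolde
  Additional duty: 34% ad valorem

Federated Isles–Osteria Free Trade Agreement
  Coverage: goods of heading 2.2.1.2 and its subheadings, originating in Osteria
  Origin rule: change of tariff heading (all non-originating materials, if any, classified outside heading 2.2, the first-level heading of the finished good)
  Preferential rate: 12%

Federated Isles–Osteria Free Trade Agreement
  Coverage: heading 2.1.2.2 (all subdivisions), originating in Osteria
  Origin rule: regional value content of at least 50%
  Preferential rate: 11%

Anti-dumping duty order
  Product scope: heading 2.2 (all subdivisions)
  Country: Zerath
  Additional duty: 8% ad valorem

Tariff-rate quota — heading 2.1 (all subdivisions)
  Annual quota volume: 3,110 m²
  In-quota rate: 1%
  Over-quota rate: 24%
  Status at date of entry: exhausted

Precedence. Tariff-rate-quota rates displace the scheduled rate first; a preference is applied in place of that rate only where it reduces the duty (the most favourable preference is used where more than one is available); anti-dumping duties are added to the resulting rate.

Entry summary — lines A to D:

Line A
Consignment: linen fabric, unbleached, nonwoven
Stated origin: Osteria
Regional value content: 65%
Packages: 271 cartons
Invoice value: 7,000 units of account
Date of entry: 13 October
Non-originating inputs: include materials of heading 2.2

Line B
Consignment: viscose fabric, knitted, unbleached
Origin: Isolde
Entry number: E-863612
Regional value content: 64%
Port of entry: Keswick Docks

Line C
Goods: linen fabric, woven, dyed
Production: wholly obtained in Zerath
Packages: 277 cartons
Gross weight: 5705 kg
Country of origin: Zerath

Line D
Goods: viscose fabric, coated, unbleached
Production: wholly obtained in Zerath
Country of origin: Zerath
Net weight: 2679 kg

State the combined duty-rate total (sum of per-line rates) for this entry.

Line A: linen → 2.2; nonwoven → 2.2.2; unbleached → 2.2.2.3. Scheduled 2%. Osteria agreement on 2.2.1.2: 2.2.2.3 not covered; Osteria agreement on 2.1.2.2: 2.2.2.3 not covered. → 2%.
Line B: viscose → 2.1; knitted → 2.1.1; unbleached → 2.1.1.1. Scheduled 36%. quota on 2.1 exhausted → over-quota 24%; Isolde agreement on 2.1.1.3: 2.1.1.1 not covered. → 24%.
Line C: linen → 2.2; woven → 2.2.1; dyed → 2.2.1.1. Scheduled 16%. Zerath agreement on 2.1: 2.2.1.1 not covered; anti-dumping (Zerath, 2.2): +8%; total 16% + 8% = 24%. → 24%.
Line D: viscose → 2.1; coated → 2.1.2; unbleached → 2.1.2.2. Scheduled 25%. quota on 2.1 exhausted → over-quota 24%; Zerath agreement on 2.1: wholly obtained → 2% available; preferential 2%. → 2%.
Sum: 2% + 24% + 24% + 2% = 52%.

52%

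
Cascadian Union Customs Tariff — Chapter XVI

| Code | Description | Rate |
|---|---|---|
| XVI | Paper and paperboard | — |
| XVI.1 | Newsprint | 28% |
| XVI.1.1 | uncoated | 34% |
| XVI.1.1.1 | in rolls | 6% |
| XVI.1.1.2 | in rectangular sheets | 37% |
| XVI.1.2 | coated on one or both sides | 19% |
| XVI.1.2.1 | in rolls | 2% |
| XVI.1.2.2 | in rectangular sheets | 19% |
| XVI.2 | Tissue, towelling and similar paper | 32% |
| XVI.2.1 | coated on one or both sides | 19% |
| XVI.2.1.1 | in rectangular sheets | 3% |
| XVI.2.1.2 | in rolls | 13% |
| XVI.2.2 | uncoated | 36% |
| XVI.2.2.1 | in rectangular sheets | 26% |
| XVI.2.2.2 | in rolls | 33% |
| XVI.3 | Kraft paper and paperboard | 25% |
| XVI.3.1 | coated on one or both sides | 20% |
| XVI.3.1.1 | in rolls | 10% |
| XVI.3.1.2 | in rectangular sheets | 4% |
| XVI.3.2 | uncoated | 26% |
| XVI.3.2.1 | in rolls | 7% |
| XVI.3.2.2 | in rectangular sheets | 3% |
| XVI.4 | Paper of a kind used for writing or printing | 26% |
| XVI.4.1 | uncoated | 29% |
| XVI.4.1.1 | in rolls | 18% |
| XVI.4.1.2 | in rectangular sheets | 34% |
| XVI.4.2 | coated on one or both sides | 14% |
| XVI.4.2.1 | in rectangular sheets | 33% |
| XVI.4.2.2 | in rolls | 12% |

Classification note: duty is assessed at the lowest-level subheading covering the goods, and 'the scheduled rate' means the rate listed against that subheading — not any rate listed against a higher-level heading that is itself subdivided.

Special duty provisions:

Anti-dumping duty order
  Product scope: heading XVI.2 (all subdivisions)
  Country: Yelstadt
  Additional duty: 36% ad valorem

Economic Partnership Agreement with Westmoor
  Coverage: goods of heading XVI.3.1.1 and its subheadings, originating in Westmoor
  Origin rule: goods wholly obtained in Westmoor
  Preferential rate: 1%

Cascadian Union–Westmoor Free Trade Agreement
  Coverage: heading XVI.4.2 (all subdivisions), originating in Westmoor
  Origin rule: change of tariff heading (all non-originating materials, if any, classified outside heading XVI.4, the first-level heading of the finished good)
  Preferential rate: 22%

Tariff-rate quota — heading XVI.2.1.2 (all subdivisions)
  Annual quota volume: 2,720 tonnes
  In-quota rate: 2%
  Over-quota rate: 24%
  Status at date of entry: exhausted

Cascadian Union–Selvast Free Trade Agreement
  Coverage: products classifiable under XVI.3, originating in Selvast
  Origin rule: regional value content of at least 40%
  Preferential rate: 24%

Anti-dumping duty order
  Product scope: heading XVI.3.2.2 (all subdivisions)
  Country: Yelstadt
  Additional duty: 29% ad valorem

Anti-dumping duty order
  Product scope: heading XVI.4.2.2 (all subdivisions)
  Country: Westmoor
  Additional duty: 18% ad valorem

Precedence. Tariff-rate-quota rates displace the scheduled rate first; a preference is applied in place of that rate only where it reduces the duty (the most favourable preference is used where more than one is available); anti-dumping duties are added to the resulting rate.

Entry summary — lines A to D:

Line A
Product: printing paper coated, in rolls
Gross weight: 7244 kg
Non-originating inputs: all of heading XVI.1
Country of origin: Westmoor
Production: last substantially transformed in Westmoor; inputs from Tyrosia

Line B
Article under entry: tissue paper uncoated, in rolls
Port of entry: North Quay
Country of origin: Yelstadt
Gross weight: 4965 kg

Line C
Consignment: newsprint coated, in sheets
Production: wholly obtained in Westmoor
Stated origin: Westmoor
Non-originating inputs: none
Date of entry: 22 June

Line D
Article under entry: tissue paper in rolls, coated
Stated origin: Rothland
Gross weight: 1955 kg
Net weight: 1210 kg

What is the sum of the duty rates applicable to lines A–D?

142%

Line A: printing paper → XVI.4; coated → XVI.4.2; in rolls → XVI.4.2.2. Scheduled 12%. Westmoor agreement on XVI.3.1.1: XVI.4.2.2 not covered; Westmoor agreement on XVI.4.2: CTH met → 22% available; preference 22% not lower than 12% → no reduction; anti-dumping (Westmoor, XVI.4.2.2): +18%; total 12% + 18% = 30%. → 30%.
Line B: tissue paper → XVI.2; uncoated → XVI.2.2; in rolls → XVI.2.2.2. Scheduled 33%. anti-dumping (Yelstadt, XVI.2): +36%; total 33% + 36% = 69%. → 69%.
Line C: newsprint → XVI.1; coated → XVI.1.2; in sheets → XVI.1.2.2. Scheduled 19%. Westmoor agreement on XVI.3.1.1: XVI.1.2.2 not covered; Westmoor agreement on XVI.4.2: XVI.1.2.2 not covered. → 19%.
Line D: tissue paper → XVI.2; coated → XVI.2.1; in rolls → XVI.2.1.2. Scheduled 13%. quota on XVI.2.1.2 exhausted → over-quota 24%. → 24%.
Sum: 30% + 69% + 19% + 24% = 142%.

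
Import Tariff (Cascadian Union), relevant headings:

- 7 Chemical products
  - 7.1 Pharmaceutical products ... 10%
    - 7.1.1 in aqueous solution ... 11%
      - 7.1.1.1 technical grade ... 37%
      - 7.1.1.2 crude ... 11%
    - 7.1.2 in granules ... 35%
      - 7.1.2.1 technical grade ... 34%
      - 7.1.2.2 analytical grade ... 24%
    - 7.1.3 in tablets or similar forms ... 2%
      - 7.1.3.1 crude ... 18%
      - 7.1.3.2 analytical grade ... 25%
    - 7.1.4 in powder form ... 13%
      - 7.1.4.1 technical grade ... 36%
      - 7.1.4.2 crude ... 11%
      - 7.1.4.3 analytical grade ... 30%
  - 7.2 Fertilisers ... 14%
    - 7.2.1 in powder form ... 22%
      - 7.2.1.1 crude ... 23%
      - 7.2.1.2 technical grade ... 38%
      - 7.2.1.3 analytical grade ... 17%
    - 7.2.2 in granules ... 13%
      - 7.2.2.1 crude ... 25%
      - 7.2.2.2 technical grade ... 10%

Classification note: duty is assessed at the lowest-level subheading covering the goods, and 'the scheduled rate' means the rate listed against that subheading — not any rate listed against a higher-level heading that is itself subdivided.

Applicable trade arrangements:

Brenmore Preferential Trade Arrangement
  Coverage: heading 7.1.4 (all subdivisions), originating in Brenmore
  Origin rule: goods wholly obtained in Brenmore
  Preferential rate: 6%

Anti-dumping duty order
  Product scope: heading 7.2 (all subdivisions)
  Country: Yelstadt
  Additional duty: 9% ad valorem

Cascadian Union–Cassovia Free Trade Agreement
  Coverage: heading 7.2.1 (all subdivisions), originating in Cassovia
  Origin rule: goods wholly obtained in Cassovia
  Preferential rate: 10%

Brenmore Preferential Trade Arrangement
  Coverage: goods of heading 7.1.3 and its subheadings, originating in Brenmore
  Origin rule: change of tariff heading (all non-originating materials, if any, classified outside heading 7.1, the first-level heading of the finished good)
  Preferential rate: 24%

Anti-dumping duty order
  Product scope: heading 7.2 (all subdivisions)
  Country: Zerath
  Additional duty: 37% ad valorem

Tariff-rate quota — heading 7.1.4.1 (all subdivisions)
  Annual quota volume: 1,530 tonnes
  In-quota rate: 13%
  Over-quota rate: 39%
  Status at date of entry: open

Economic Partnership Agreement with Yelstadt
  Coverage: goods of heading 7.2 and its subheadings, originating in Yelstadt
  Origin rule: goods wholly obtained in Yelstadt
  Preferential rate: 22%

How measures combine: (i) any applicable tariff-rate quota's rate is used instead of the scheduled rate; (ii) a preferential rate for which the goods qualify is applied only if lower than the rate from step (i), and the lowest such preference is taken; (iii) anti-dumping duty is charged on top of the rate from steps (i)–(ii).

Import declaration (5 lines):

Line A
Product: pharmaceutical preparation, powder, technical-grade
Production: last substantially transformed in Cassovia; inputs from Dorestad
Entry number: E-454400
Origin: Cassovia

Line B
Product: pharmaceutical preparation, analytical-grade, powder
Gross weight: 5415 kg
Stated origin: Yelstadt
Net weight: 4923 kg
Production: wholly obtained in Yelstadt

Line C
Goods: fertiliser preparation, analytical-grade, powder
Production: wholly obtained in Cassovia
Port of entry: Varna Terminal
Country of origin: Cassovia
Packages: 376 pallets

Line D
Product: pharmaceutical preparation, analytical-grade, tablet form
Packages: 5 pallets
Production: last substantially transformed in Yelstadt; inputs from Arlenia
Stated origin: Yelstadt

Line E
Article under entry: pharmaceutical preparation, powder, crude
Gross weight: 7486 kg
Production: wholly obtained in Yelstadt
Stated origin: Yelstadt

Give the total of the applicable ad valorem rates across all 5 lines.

89%

Line A: pharmaceutical → 7.1; powder → 7.1.4; technical-grade → 7.1.4.1. Scheduled 36%. quota on 7.1.4.1 open → in-quota 13%; Cassovia agreement on 7.2.1: 7.1.4.1 not covered. → 13%.
Line B: pharmaceutical → 7.1; powder → 7.1.4; analytical-grade → 7.1.4.3. Scheduled 30%. Yelstadt agreement on 7.2: 7.1.4.3 not covered. → 30%.
Line C: fertiliser → 7.2; powder → 7.2.1; analytical-grade → 7.2.1.3. Scheduled 17%. Cassovia agreement on 7.2.1: wholly obtained → 10% available; preferential 10%. → 10%.
Line D: pharmaceutical → 7.1; tablet form → 7.1.3; analytical-grade → 7.1.3.2. Scheduled 25%. Yelstadt agreement on 7.2: 7.1.3.2 not covered. → 25%.
Line E: pharmaceutical → 7.1; powder → 7.1.4; crude → 7.1.4.2. Scheduled 11%. Yelstadt agreement on 7.2: 7.1.4.2 not covered. → 11%.
Sum: 13% + 30% + 10% + 25% + 11% = 89%.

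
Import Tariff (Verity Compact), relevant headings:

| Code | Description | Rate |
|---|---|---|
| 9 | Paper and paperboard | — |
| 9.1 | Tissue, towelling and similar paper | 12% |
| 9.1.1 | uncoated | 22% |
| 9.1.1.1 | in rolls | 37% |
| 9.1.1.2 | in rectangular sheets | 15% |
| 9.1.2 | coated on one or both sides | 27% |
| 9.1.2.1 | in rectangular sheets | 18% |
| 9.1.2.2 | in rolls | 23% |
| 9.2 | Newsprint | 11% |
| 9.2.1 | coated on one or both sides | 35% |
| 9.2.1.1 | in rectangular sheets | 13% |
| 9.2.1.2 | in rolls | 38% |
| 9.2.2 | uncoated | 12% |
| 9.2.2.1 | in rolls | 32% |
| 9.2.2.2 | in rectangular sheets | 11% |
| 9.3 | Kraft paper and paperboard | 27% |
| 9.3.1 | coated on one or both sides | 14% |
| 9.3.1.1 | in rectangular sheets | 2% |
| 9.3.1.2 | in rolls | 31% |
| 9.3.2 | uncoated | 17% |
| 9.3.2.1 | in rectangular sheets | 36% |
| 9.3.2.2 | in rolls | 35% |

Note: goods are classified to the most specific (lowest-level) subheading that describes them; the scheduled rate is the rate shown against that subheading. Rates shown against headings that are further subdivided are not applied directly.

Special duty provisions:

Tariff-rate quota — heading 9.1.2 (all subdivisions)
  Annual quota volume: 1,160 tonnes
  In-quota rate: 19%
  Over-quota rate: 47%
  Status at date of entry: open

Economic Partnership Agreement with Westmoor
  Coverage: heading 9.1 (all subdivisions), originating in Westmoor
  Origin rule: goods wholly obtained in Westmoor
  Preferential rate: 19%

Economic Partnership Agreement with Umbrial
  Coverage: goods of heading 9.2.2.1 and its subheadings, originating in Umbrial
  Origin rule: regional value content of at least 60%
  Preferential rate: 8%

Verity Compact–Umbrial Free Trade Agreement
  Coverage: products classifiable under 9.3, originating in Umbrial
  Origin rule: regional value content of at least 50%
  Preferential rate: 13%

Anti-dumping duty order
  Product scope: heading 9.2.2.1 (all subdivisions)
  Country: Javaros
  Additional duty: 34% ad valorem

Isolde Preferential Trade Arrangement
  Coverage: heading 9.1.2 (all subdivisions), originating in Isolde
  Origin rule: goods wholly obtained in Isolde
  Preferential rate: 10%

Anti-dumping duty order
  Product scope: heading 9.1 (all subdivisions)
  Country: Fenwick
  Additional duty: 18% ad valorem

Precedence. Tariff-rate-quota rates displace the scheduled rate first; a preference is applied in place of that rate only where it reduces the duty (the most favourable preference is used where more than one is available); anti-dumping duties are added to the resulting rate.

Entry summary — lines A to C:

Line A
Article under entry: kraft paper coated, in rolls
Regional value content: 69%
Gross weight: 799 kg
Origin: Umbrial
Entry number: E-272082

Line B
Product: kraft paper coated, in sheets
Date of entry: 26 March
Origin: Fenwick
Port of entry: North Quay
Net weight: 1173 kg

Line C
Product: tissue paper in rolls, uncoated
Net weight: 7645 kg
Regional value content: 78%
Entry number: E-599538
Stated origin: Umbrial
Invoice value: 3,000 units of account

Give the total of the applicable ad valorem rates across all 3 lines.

Line A: kraft paper → 9.3; coated → 9.3.1; in rolls → 9.3.1.2. Scheduled 31%. Umbrial agreement on 9.2.2.1: 9.3.1.2 not covered; Umbrial agreement on 9.3: RVC ≥ 50% → 13% available; preferential 13%. → 13%.
Line B: kraft paper → 9.3; coated → 9.3.1; in sheets → 9.3.1.1. Scheduled 2%. No special measure applies. → 2%.
Line C: tissue paper → 9.1; uncoated → 9.1.1; in rolls → 9.1.1.1. Scheduled 37%. Umbrial agreement on 9.2.2.1: 9.1.1.1 not covered; Umbrial agreement on 9.3: 9.1.1.1 not covered. → 37%.
Sum: 13% + 2% + 37% = 52%.

52%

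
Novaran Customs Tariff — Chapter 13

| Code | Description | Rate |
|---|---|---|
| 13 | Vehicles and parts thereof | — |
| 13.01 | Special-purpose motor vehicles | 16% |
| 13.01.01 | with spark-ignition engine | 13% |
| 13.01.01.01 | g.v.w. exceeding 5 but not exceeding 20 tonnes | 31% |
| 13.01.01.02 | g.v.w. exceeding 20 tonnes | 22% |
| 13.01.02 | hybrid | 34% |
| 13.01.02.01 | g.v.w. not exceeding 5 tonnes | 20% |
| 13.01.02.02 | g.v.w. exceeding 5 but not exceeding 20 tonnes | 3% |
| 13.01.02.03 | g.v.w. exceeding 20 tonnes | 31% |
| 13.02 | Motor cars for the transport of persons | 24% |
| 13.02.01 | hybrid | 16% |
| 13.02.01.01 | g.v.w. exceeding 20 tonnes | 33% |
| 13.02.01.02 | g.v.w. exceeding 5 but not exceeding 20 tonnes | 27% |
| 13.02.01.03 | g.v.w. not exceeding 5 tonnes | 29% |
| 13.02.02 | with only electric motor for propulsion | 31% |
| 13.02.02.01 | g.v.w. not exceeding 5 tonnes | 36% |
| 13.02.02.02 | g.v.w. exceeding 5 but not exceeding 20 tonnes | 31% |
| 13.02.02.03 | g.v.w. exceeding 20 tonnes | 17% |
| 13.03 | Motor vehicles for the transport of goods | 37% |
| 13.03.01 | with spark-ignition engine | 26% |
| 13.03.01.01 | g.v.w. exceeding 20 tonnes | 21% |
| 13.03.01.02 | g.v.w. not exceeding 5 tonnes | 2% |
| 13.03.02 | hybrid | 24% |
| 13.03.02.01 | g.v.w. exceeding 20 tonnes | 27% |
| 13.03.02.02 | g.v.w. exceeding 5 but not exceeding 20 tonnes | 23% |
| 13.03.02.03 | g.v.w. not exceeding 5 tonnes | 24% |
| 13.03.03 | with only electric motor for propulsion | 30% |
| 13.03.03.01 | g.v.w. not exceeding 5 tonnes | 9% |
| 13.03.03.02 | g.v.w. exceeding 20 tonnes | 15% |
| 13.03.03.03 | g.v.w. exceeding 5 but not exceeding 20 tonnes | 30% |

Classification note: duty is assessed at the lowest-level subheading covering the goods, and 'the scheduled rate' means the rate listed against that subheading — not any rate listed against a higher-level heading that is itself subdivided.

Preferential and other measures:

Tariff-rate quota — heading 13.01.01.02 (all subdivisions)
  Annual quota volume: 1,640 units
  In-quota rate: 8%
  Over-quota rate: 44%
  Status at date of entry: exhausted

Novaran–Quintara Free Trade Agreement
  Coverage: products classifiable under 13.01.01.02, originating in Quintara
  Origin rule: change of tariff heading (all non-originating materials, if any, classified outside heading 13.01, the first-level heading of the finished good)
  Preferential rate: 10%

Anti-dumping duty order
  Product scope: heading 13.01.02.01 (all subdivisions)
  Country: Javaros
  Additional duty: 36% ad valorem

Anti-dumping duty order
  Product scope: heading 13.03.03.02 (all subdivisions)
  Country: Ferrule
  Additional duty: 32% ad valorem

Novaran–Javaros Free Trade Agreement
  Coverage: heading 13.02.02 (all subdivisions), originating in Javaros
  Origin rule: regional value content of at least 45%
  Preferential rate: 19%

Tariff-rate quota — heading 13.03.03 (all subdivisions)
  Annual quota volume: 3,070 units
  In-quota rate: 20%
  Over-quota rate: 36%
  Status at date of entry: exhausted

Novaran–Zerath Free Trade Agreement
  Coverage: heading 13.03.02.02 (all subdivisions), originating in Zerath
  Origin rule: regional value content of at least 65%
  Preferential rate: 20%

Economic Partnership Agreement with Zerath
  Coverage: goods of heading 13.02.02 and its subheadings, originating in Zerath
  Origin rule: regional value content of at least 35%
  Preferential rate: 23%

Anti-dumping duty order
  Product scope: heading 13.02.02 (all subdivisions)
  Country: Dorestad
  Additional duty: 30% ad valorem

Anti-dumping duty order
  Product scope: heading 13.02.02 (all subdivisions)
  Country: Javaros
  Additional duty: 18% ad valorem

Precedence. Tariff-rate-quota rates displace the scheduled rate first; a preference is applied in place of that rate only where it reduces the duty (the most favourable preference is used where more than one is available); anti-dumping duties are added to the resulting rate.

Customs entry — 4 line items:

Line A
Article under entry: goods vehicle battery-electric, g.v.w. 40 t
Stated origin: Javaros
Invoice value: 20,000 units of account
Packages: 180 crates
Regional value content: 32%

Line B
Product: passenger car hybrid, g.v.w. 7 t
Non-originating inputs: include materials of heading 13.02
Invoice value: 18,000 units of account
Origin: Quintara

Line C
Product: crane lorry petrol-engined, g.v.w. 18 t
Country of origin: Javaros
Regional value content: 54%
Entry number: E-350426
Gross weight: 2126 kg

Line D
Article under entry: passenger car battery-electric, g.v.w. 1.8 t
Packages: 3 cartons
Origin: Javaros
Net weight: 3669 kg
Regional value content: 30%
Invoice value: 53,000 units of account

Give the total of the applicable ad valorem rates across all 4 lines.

Line A: goods vehicle → 13.03; battery-electric → 13.03.03; g.v.w. 40 t → 13.03.03.02. Scheduled 15%. quota on 13.03.03 exhausted → over-quota 36%; Javaros agreement on 13.02.02: 13.03.03.02 not covered. → 36%.
Line B: passenger car → 13.02; hybrid → 13.02.01; g.v.w. 7 t → 13.02.01.02. Scheduled 27%. Quintara agreement on 13.01.01.02: 13.02.01.02 not covered. → 27%.
Line C: crane lorry → 13.01; petrol-engined → 13.01.01; g.v.w. 18 t → 13.01.01.01. Scheduled 31%. Javaros agreement on 13.02.02: 13.01.01.01 not covered. → 31%.
Line D: passenger car → 13.02; battery-electric → 13.02.02; g.v.w. 1.8 t → 13.02.02.01. Scheduled 36%. Javaros agreement on 13.02.02: RVC < 45%; anti-dumping (Javaros, 13.02.02): +18%; total 36% + 18% = 54%. → 54%.
Sum: 36% + 27% + 31% + 54% = 148%.

148%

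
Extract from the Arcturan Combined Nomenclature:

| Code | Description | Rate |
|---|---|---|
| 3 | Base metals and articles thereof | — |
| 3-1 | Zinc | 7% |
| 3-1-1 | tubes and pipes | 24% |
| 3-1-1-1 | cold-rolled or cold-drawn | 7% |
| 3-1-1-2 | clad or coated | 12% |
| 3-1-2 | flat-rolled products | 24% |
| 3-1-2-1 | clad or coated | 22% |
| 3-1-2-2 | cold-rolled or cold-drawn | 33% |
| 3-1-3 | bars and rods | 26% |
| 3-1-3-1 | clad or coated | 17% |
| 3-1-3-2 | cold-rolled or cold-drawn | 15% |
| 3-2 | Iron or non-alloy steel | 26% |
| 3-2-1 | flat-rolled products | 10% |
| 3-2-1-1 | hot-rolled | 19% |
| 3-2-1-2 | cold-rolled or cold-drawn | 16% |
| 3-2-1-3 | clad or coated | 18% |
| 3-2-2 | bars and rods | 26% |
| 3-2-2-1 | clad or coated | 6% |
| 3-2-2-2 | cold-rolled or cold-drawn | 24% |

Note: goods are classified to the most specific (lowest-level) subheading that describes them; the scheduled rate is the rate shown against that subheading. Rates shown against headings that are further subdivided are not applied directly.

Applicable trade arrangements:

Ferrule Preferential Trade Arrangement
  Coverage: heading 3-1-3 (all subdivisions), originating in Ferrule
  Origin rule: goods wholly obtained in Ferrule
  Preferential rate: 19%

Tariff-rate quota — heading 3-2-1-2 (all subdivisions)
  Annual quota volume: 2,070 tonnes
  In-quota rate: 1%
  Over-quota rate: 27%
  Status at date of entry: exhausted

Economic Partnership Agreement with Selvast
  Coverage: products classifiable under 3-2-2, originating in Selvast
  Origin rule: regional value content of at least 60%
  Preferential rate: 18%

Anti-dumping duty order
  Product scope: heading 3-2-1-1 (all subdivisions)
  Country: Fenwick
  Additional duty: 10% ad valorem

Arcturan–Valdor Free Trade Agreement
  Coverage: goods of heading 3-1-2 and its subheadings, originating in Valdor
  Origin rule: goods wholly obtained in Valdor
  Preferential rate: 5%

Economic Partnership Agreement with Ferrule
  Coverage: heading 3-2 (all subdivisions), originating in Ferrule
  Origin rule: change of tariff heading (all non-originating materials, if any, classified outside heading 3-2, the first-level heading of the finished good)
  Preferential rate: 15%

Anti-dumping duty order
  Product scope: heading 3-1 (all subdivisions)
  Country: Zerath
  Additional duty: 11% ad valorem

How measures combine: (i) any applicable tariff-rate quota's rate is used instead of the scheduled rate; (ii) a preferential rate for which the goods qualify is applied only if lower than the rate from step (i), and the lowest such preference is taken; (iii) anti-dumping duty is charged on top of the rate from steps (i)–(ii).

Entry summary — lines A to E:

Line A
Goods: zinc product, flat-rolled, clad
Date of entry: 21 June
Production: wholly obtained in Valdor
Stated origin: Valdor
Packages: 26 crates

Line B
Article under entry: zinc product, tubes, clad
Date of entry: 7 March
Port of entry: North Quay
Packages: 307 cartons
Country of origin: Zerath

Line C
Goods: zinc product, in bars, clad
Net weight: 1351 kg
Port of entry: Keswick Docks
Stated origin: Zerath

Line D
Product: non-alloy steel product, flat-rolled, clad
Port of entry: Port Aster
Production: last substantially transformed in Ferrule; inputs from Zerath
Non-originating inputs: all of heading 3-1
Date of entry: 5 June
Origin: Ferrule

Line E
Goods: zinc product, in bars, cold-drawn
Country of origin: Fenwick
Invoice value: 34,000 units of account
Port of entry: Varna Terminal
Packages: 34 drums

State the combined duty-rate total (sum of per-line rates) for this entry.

86%

Line A: zinc → 3-1; flat-rolled → 3-1-2; clad → 3-1-2-1. Scheduled 22%. Valdor agreement on 3-1-2: wholly obtained → 5% available; preferential 5%. → 5%.
Line B: zinc → 3-1; tubes → 3-1-1; clad → 3-1-1-2. Scheduled 12%. anti-dumping (Zerath, 3-1): +11%; total 12% + 11% = 23%. → 23%.
Line C: zinc → 3-1; in bars → 3-1-3; clad → 3-1-3-1. Scheduled 17%. anti-dumping (Zerath, 3-1): +11%; total 17% + 11% = 28%. → 28%.
Line D: non-alloy steel → 3-2; flat-rolled → 3-2-1; clad → 3-2-1-3. Scheduled 18%. Ferrule agreement on 3-1-3: 3-2-1-3 not covered; Ferrule agreement on 3-2: CTH met → 15% available; preferential 15%. → 15%.
Line E: zinc → 3-1; in bars → 3-1-3; cold-drawn → 3-1-3-2. Scheduled 15%. No special measure applies. → 15%.
Sum: 5% + 23% + 28% + 15% + 15% = 86%.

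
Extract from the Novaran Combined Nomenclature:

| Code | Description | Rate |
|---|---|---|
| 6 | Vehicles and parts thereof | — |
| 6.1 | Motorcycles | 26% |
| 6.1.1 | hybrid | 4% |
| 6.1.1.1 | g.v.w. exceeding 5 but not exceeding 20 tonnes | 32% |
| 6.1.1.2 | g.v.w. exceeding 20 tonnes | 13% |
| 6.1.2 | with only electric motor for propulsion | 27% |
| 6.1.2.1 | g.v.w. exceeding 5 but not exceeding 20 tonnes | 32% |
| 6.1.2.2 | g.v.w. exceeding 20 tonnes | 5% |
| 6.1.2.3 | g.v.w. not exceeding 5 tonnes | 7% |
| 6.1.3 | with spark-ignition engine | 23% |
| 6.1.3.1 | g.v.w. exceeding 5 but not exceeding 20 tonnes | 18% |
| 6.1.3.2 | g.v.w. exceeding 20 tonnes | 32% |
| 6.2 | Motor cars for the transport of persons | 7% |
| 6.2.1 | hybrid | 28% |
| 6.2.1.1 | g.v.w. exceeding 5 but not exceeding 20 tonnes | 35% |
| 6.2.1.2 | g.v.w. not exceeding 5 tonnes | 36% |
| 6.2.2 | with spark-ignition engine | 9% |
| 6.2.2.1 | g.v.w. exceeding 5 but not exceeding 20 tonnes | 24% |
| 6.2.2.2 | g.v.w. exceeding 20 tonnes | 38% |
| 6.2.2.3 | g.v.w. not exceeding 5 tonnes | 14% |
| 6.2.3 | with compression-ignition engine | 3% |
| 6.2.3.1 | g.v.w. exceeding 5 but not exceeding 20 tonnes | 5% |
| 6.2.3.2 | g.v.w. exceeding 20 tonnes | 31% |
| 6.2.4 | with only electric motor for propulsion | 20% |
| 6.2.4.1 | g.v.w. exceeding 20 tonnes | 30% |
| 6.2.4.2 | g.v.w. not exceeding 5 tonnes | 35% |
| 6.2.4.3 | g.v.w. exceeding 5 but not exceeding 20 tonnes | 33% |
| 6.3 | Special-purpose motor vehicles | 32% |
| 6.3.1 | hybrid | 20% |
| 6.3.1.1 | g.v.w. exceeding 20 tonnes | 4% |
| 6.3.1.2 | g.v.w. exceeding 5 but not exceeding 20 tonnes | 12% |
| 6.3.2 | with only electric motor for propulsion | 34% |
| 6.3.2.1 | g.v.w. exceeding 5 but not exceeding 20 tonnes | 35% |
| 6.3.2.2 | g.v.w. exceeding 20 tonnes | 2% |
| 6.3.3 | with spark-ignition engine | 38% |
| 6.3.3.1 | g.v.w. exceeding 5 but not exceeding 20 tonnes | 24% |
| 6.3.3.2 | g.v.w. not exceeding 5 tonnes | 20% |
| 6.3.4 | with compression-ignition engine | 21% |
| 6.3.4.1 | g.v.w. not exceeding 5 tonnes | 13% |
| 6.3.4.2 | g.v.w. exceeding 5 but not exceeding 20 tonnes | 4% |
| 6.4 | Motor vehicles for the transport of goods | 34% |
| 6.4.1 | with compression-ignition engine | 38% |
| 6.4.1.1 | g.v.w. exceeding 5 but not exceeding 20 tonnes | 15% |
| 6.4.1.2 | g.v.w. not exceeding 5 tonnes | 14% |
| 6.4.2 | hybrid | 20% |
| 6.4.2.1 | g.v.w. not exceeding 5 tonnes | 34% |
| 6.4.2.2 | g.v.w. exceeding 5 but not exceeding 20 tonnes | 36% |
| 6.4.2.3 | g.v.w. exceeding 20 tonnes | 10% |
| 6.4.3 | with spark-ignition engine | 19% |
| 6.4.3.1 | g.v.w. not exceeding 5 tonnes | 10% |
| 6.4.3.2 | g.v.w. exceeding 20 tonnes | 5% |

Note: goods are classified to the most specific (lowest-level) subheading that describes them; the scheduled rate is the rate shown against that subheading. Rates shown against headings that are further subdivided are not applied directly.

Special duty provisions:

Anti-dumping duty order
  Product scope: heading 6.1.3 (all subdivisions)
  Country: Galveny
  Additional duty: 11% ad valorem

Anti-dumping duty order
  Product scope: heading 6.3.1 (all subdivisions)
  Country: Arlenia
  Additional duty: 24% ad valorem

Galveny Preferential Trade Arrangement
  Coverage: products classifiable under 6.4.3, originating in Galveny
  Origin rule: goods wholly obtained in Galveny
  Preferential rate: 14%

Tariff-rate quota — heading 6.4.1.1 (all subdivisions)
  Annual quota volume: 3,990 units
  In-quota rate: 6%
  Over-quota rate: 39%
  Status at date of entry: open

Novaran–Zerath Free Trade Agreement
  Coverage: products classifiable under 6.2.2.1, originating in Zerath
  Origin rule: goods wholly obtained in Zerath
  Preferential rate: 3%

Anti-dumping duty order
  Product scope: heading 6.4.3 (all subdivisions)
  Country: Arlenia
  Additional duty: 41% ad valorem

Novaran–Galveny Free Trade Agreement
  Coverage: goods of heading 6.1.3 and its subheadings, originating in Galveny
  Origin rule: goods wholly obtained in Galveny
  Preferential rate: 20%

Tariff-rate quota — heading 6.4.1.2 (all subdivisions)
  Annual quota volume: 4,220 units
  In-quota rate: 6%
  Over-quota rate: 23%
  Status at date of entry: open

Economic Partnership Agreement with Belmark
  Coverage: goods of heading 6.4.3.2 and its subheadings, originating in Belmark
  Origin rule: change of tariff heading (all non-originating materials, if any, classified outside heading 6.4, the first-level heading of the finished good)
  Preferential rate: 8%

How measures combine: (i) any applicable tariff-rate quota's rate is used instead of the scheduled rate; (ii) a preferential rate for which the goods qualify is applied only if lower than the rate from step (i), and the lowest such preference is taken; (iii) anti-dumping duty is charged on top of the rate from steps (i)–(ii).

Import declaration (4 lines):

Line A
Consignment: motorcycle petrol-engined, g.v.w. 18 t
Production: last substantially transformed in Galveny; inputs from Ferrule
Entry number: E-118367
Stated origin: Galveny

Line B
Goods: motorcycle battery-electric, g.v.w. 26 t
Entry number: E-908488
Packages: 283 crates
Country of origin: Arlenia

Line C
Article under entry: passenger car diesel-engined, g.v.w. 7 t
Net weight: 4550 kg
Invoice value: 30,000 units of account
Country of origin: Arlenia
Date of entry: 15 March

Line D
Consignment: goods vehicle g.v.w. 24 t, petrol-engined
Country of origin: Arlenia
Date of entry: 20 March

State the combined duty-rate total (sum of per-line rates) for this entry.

85%

Line A: motorcycle → 6.1; petrol-engined → 6.1.3; g.v.w. 18 t → 6.1.3.1. Scheduled 18%. Galveny agreement on 6.4.3: 6.1.3.1 not covered; Galveny agreement on 6.1.3: not wholly obtained; anti-dumping (Galveny, 6.1.3): +11%; total 18% + 11% = 29%. → 29%.
Line B: motorcycle → 6.1; battery-electric → 6.1.2; g.v.w. 26 t → 6.1.2.2. Scheduled 5%. No special measure applies. → 5%.
Line C: passenger car → 6.2; diesel-engined → 6.2.3; g.v.w. 7 t → 6.2.3.1. Scheduled 5%. No special measure applies. → 5%.
Line D: goods vehicle → 6.4; petrol-engined → 6.4.3; g.v.w. 24 t → 6.4.3.2. Scheduled 5%. anti-dumping (Arlenia, 6.4.3): +41%; total 5% + 41% = 46%. → 46%.
Sum: 29% + 5% + 5% + 46% = 85%.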